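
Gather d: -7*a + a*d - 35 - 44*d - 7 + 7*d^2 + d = -7*a + 7*d^2 + d*(a - 43) - 42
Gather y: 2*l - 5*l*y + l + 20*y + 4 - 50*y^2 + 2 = 3*l - 50*y^2 + y*(20 - 5*l) + 6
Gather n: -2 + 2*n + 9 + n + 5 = 3*n + 12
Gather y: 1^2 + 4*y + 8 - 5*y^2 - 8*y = -5*y^2 - 4*y + 9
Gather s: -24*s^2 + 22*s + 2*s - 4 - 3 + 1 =-24*s^2 + 24*s - 6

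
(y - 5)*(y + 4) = y^2 - y - 20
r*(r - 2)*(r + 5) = r^3 + 3*r^2 - 10*r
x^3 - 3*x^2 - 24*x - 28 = (x - 7)*(x + 2)^2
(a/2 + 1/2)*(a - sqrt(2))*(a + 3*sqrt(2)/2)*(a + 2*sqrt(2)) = a^4/2 + a^3/2 + 5*sqrt(2)*a^3/4 - a^2/2 + 5*sqrt(2)*a^2/4 - 3*sqrt(2)*a - a/2 - 3*sqrt(2)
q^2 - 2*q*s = q*(q - 2*s)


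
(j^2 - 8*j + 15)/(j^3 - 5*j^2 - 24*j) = (-j^2 + 8*j - 15)/(j*(-j^2 + 5*j + 24))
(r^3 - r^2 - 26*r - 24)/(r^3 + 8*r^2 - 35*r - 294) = (r^2 + 5*r + 4)/(r^2 + 14*r + 49)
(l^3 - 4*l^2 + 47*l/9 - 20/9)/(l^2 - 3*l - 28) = (-9*l^3 + 36*l^2 - 47*l + 20)/(9*(-l^2 + 3*l + 28))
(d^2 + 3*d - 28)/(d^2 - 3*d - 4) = (d + 7)/(d + 1)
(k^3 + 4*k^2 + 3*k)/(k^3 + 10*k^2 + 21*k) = (k + 1)/(k + 7)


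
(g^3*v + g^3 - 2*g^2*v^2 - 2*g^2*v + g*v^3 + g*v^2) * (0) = 0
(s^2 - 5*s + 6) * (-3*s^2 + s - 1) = -3*s^4 + 16*s^3 - 24*s^2 + 11*s - 6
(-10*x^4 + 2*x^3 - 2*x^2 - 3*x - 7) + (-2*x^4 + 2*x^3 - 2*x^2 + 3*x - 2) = -12*x^4 + 4*x^3 - 4*x^2 - 9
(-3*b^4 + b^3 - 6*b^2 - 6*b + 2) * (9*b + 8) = -27*b^5 - 15*b^4 - 46*b^3 - 102*b^2 - 30*b + 16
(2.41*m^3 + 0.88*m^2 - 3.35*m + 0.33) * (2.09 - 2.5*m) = -6.025*m^4 + 2.8369*m^3 + 10.2142*m^2 - 7.8265*m + 0.6897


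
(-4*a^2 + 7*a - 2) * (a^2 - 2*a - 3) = -4*a^4 + 15*a^3 - 4*a^2 - 17*a + 6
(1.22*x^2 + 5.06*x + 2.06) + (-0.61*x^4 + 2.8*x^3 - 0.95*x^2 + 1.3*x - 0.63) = -0.61*x^4 + 2.8*x^3 + 0.27*x^2 + 6.36*x + 1.43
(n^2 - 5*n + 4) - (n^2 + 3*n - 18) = 22 - 8*n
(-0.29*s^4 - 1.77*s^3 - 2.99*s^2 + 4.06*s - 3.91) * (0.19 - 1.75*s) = 0.5075*s^5 + 3.0424*s^4 + 4.8962*s^3 - 7.6731*s^2 + 7.6139*s - 0.7429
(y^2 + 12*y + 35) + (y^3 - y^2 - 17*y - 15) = y^3 - 5*y + 20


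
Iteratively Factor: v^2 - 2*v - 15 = (v - 5)*(v + 3)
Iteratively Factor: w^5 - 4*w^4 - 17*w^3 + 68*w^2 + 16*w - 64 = (w - 4)*(w^4 - 17*w^2 + 16) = (w - 4)^2*(w^3 + 4*w^2 - w - 4) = (w - 4)^2*(w + 1)*(w^2 + 3*w - 4) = (w - 4)^2*(w - 1)*(w + 1)*(w + 4)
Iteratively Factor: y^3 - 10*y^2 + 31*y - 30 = (y - 2)*(y^2 - 8*y + 15) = (y - 3)*(y - 2)*(y - 5)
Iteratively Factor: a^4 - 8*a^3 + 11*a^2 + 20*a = (a + 1)*(a^3 - 9*a^2 + 20*a) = a*(a + 1)*(a^2 - 9*a + 20) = a*(a - 4)*(a + 1)*(a - 5)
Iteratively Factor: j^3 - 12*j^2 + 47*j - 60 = (j - 5)*(j^2 - 7*j + 12) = (j - 5)*(j - 4)*(j - 3)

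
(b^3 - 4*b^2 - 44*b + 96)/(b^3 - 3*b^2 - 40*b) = (b^2 + 4*b - 12)/(b*(b + 5))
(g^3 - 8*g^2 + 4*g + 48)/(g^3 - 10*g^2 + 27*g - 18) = (g^2 - 2*g - 8)/(g^2 - 4*g + 3)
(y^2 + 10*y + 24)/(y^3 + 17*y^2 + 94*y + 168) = 1/(y + 7)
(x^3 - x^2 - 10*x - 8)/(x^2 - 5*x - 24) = (-x^3 + x^2 + 10*x + 8)/(-x^2 + 5*x + 24)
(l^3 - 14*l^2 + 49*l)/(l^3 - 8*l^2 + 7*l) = (l - 7)/(l - 1)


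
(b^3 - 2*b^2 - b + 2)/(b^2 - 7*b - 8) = (b^2 - 3*b + 2)/(b - 8)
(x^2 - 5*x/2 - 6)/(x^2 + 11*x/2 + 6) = (x - 4)/(x + 4)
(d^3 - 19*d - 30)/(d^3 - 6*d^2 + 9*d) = (d^3 - 19*d - 30)/(d*(d^2 - 6*d + 9))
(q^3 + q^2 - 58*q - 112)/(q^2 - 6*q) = (q^3 + q^2 - 58*q - 112)/(q*(q - 6))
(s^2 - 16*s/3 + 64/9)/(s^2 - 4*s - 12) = (-9*s^2 + 48*s - 64)/(9*(-s^2 + 4*s + 12))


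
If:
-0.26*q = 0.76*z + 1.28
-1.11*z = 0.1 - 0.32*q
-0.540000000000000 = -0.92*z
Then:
No Solution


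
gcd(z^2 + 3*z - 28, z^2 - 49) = z + 7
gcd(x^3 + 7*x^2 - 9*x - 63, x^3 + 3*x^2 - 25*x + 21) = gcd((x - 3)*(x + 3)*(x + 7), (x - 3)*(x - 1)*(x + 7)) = x^2 + 4*x - 21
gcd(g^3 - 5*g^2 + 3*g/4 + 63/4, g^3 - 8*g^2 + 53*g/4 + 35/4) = g - 7/2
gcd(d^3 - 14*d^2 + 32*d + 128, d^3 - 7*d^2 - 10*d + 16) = d^2 - 6*d - 16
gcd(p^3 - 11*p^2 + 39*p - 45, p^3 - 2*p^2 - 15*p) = p - 5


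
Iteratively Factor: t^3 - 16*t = (t + 4)*(t^2 - 4*t) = t*(t + 4)*(t - 4)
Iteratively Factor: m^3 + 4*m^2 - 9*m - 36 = (m + 3)*(m^2 + m - 12) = (m - 3)*(m + 3)*(m + 4)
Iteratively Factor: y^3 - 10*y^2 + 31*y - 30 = (y - 3)*(y^2 - 7*y + 10) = (y - 5)*(y - 3)*(y - 2)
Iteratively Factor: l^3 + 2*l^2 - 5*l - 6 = (l - 2)*(l^2 + 4*l + 3) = (l - 2)*(l + 1)*(l + 3)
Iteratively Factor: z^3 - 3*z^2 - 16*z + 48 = (z - 3)*(z^2 - 16) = (z - 3)*(z + 4)*(z - 4)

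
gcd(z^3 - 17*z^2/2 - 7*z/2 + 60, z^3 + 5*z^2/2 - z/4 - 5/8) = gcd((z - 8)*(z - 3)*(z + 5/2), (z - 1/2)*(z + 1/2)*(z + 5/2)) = z + 5/2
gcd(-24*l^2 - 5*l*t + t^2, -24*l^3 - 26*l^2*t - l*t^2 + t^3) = 1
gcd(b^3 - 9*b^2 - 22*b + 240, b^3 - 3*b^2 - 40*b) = b^2 - 3*b - 40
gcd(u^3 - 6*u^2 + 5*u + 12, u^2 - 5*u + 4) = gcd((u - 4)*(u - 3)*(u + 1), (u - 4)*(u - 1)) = u - 4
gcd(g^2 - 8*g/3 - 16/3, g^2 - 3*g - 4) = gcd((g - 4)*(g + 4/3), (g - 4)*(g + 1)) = g - 4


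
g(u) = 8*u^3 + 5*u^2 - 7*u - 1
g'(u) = 24*u^2 + 10*u - 7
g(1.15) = 9.73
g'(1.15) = 36.24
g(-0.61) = 3.31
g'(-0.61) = -4.17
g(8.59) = 5378.53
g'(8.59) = 1849.81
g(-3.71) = -314.73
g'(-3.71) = 286.24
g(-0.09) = -0.34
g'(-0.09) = -7.71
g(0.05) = -1.34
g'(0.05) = -6.44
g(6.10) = 1958.20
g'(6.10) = 947.04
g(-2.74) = -108.85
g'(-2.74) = 145.78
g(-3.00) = -151.00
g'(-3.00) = 179.00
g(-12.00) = -13021.00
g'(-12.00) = 3329.00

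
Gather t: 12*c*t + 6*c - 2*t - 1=6*c + t*(12*c - 2) - 1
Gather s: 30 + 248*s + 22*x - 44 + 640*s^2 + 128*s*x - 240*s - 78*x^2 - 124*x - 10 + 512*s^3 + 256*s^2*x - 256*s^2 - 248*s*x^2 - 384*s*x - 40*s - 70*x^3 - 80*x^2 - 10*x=512*s^3 + s^2*(256*x + 384) + s*(-248*x^2 - 256*x - 32) - 70*x^3 - 158*x^2 - 112*x - 24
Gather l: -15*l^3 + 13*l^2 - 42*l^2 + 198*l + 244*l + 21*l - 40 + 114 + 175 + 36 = -15*l^3 - 29*l^2 + 463*l + 285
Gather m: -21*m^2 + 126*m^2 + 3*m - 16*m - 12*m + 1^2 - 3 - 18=105*m^2 - 25*m - 20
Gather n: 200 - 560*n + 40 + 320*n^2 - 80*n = 320*n^2 - 640*n + 240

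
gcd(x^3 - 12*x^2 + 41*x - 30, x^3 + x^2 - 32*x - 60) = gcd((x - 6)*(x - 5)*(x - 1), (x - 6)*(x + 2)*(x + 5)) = x - 6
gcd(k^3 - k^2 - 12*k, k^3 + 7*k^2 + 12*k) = k^2 + 3*k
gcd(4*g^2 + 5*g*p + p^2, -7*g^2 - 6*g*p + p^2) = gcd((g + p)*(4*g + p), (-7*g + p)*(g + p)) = g + p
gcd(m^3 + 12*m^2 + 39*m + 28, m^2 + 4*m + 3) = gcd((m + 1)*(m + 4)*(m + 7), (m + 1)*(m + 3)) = m + 1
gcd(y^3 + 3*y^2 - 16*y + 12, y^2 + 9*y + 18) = y + 6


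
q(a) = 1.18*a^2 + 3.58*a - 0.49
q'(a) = 2.36*a + 3.58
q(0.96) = 4.03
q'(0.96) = 5.85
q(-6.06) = 21.15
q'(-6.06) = -10.72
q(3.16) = 22.61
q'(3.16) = 11.04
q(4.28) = 36.45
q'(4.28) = 13.68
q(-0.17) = -1.06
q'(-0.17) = 3.18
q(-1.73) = -3.15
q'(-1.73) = -0.50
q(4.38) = 37.83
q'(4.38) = 13.92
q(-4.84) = 9.83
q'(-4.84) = -7.84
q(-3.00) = -0.61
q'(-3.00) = -3.50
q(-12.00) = 126.47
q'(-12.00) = -24.74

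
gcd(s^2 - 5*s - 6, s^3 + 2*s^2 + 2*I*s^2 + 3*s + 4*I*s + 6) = 1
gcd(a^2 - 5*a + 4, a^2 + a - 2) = a - 1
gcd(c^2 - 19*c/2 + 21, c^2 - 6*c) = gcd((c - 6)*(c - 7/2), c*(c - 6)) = c - 6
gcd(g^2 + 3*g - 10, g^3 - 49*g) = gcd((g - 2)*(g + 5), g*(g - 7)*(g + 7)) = 1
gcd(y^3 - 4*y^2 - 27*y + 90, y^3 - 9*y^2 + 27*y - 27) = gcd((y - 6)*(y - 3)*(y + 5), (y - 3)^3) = y - 3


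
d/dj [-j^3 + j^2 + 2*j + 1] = -3*j^2 + 2*j + 2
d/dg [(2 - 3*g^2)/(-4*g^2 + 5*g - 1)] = (-15*g^2 + 22*g - 10)/(16*g^4 - 40*g^3 + 33*g^2 - 10*g + 1)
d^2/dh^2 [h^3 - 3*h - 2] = 6*h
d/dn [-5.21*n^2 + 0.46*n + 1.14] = 0.46 - 10.42*n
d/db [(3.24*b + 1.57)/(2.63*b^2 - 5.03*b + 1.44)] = (-8.5212*b^2 - 8.2582*b + 12.5627)/(6.9169*b^4 - 26.4578*b^3 + 32.8753*b^2 - 14.4864*b + 2.0736)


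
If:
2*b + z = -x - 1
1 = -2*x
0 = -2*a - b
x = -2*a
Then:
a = 1/4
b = -1/2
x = -1/2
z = 1/2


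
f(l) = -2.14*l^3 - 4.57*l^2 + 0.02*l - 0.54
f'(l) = -6.42*l^2 - 9.14*l + 0.02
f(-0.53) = -1.52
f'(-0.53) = 3.06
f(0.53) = -2.13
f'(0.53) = -6.63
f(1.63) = -21.92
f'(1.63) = -31.94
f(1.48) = -17.46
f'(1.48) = -27.57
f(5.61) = -522.09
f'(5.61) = -253.31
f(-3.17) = 21.64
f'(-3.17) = -35.52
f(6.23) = -695.25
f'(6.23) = -306.10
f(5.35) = -458.94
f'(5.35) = -232.64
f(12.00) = -4356.30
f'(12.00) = -1034.14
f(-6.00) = 297.06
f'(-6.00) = -176.26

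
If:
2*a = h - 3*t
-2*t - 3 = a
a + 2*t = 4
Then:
No Solution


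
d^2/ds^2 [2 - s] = 0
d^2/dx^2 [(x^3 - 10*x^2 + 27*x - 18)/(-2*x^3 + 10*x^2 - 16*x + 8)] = (5*x - 22)/(x^4 - 8*x^3 + 24*x^2 - 32*x + 16)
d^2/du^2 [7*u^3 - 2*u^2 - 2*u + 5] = 42*u - 4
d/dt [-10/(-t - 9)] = -10/(t + 9)^2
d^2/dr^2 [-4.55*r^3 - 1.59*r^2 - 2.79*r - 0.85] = -27.3*r - 3.18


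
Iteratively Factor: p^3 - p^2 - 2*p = (p + 1)*(p^2 - 2*p) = (p - 2)*(p + 1)*(p)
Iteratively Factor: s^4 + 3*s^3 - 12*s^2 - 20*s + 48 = (s + 4)*(s^3 - s^2 - 8*s + 12) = (s - 2)*(s + 4)*(s^2 + s - 6) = (s - 2)*(s + 3)*(s + 4)*(s - 2)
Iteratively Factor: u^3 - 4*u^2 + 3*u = (u)*(u^2 - 4*u + 3) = u*(u - 3)*(u - 1)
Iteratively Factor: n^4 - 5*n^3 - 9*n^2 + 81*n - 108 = (n - 3)*(n^3 - 2*n^2 - 15*n + 36) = (n - 3)^2*(n^2 + n - 12) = (n - 3)^2*(n + 4)*(n - 3)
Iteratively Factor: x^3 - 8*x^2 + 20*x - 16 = (x - 2)*(x^2 - 6*x + 8) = (x - 2)^2*(x - 4)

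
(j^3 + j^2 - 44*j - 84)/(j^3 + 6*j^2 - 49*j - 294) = (j + 2)/(j + 7)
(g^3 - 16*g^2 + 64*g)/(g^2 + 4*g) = (g^2 - 16*g + 64)/(g + 4)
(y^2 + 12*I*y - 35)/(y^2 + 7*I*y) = (y + 5*I)/y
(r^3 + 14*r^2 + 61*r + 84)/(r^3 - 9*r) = (r^2 + 11*r + 28)/(r*(r - 3))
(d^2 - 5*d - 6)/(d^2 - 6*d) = (d + 1)/d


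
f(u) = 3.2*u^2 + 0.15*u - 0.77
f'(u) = 6.4*u + 0.15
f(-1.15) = 3.29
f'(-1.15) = -7.21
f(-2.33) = 16.25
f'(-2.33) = -14.76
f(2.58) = 20.92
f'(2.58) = 16.66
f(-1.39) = 5.20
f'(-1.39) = -8.75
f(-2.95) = 26.64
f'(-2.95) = -18.73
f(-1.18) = 3.51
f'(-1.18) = -7.40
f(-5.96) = 112.01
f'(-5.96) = -37.99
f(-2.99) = 27.39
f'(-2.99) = -18.99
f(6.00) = 115.33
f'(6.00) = 38.55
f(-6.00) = 113.53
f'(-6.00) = -38.25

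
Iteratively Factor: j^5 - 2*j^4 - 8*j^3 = (j)*(j^4 - 2*j^3 - 8*j^2) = j^2*(j^3 - 2*j^2 - 8*j) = j^2*(j - 4)*(j^2 + 2*j) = j^3*(j - 4)*(j + 2)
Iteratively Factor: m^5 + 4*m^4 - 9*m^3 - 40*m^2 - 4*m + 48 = (m + 2)*(m^4 + 2*m^3 - 13*m^2 - 14*m + 24) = (m - 3)*(m + 2)*(m^3 + 5*m^2 + 2*m - 8) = (m - 3)*(m + 2)*(m + 4)*(m^2 + m - 2) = (m - 3)*(m - 1)*(m + 2)*(m + 4)*(m + 2)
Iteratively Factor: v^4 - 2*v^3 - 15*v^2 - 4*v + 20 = (v + 2)*(v^3 - 4*v^2 - 7*v + 10) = (v - 1)*(v + 2)*(v^2 - 3*v - 10) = (v - 1)*(v + 2)^2*(v - 5)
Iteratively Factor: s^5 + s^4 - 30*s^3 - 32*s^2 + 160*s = (s + 4)*(s^4 - 3*s^3 - 18*s^2 + 40*s) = s*(s + 4)*(s^3 - 3*s^2 - 18*s + 40) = s*(s - 5)*(s + 4)*(s^2 + 2*s - 8) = s*(s - 5)*(s - 2)*(s + 4)*(s + 4)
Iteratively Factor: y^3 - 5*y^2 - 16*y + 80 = (y - 5)*(y^2 - 16) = (y - 5)*(y - 4)*(y + 4)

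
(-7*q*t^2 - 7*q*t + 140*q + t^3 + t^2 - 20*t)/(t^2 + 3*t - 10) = (-7*q*t + 28*q + t^2 - 4*t)/(t - 2)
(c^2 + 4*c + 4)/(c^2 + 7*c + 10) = (c + 2)/(c + 5)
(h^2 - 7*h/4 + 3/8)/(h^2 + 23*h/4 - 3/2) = (h - 3/2)/(h + 6)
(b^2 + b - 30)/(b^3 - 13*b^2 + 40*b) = (b + 6)/(b*(b - 8))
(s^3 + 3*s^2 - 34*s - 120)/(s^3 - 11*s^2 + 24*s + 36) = (s^2 + 9*s + 20)/(s^2 - 5*s - 6)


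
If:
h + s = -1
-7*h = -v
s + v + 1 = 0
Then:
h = 0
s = -1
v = 0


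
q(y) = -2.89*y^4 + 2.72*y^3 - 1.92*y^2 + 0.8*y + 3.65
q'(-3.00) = 397.88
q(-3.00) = -323.56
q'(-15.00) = 40909.40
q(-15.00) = -155926.60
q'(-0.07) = 1.11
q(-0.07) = 3.58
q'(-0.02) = 0.88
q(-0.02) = 3.63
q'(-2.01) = 135.36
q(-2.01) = -74.97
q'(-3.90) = 825.62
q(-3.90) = -858.61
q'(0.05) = 0.63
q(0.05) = 3.69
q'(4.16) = -706.18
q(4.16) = -695.94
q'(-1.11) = 30.93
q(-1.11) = -7.71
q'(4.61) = -976.04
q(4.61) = -1072.26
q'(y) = -11.56*y^3 + 8.16*y^2 - 3.84*y + 0.8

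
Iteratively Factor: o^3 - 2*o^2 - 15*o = (o - 5)*(o^2 + 3*o) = o*(o - 5)*(o + 3)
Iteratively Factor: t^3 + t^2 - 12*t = (t)*(t^2 + t - 12) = t*(t + 4)*(t - 3)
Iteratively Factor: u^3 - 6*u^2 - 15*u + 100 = (u - 5)*(u^2 - u - 20) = (u - 5)*(u + 4)*(u - 5)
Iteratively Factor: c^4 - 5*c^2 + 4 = (c + 2)*(c^3 - 2*c^2 - c + 2) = (c - 2)*(c + 2)*(c^2 - 1) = (c - 2)*(c + 1)*(c + 2)*(c - 1)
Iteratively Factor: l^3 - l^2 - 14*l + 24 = (l + 4)*(l^2 - 5*l + 6) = (l - 3)*(l + 4)*(l - 2)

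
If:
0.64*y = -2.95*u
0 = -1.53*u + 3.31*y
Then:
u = 0.00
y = 0.00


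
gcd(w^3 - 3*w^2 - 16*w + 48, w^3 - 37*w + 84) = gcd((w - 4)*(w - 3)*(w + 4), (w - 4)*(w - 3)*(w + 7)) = w^2 - 7*w + 12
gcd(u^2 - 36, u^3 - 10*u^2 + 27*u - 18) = u - 6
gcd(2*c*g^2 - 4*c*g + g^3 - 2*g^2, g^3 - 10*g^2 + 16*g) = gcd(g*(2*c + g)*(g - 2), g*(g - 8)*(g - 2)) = g^2 - 2*g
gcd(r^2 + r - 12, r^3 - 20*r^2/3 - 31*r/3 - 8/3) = 1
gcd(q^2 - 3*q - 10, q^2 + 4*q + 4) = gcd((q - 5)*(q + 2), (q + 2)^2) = q + 2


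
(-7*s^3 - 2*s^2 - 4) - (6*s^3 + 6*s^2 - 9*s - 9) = -13*s^3 - 8*s^2 + 9*s + 5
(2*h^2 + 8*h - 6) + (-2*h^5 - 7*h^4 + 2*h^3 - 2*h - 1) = -2*h^5 - 7*h^4 + 2*h^3 + 2*h^2 + 6*h - 7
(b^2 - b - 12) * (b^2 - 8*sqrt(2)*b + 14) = b^4 - 8*sqrt(2)*b^3 - b^3 + 2*b^2 + 8*sqrt(2)*b^2 - 14*b + 96*sqrt(2)*b - 168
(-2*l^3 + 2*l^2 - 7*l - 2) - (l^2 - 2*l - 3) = -2*l^3 + l^2 - 5*l + 1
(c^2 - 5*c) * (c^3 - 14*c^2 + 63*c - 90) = c^5 - 19*c^4 + 133*c^3 - 405*c^2 + 450*c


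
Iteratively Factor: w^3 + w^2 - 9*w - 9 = (w + 3)*(w^2 - 2*w - 3) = (w + 1)*(w + 3)*(w - 3)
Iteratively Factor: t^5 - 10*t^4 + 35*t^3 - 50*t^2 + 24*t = (t - 4)*(t^4 - 6*t^3 + 11*t^2 - 6*t) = t*(t - 4)*(t^3 - 6*t^2 + 11*t - 6) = t*(t - 4)*(t - 1)*(t^2 - 5*t + 6) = t*(t - 4)*(t - 2)*(t - 1)*(t - 3)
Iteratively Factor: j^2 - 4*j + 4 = (j - 2)*(j - 2)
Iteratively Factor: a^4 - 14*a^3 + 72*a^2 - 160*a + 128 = (a - 4)*(a^3 - 10*a^2 + 32*a - 32) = (a - 4)*(a - 2)*(a^2 - 8*a + 16) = (a - 4)^2*(a - 2)*(a - 4)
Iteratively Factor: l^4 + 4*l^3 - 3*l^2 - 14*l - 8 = (l - 2)*(l^3 + 6*l^2 + 9*l + 4) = (l - 2)*(l + 1)*(l^2 + 5*l + 4) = (l - 2)*(l + 1)*(l + 4)*(l + 1)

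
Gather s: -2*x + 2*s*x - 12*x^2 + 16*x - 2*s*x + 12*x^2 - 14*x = 0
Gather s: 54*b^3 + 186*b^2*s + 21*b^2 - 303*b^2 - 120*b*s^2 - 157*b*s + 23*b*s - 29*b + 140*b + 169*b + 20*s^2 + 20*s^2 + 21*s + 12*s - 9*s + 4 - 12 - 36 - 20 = 54*b^3 - 282*b^2 + 280*b + s^2*(40 - 120*b) + s*(186*b^2 - 134*b + 24) - 64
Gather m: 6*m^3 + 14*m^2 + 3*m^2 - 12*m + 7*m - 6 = 6*m^3 + 17*m^2 - 5*m - 6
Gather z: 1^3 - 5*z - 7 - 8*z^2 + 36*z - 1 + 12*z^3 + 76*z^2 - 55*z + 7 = 12*z^3 + 68*z^2 - 24*z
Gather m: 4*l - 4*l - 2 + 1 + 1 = 0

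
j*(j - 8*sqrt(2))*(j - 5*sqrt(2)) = j^3 - 13*sqrt(2)*j^2 + 80*j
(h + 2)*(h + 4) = h^2 + 6*h + 8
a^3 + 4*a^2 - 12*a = a*(a - 2)*(a + 6)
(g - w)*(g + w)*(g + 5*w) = g^3 + 5*g^2*w - g*w^2 - 5*w^3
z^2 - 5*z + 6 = (z - 3)*(z - 2)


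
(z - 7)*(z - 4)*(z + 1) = z^3 - 10*z^2 + 17*z + 28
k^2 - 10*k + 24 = (k - 6)*(k - 4)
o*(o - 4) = o^2 - 4*o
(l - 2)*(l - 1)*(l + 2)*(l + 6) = l^4 + 5*l^3 - 10*l^2 - 20*l + 24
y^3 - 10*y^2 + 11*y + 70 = (y - 7)*(y - 5)*(y + 2)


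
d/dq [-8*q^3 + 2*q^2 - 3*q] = -24*q^2 + 4*q - 3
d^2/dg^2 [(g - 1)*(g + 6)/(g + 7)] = 16/(g^3 + 21*g^2 + 147*g + 343)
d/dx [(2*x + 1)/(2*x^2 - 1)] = 2*(2*x^2 - 2*x*(2*x + 1) - 1)/(2*x^2 - 1)^2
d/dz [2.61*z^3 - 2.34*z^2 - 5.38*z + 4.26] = 7.83*z^2 - 4.68*z - 5.38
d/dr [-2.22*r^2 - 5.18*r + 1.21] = -4.44*r - 5.18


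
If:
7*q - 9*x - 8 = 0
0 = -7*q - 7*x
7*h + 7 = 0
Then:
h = -1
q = 1/2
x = -1/2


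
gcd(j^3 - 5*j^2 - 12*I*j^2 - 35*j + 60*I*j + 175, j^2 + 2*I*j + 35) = j - 5*I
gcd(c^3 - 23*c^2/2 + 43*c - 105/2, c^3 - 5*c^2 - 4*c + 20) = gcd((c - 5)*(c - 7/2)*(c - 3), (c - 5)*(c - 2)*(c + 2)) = c - 5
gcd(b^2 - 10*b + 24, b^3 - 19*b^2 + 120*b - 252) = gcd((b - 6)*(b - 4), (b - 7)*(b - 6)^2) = b - 6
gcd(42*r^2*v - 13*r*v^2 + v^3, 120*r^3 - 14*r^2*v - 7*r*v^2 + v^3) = 6*r - v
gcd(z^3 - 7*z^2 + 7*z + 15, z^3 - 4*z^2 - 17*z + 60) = z^2 - 8*z + 15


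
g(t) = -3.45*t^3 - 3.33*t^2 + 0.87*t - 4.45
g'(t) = -10.35*t^2 - 6.66*t + 0.87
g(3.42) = -178.43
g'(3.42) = -142.96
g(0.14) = -4.40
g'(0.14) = -0.27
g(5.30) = -607.00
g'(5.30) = -325.16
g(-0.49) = -5.27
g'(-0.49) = 1.65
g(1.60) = -25.71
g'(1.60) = -36.28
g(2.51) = -77.80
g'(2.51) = -81.05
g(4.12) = -298.66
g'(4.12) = -202.25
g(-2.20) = 14.25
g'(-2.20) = -34.57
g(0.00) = -4.45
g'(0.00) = 0.87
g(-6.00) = 615.65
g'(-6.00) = -331.77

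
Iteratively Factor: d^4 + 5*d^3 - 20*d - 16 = (d + 4)*(d^3 + d^2 - 4*d - 4) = (d + 2)*(d + 4)*(d^2 - d - 2) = (d - 2)*(d + 2)*(d + 4)*(d + 1)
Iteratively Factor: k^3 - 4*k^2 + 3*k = (k - 3)*(k^2 - k) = k*(k - 3)*(k - 1)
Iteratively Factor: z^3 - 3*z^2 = (z)*(z^2 - 3*z) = z^2*(z - 3)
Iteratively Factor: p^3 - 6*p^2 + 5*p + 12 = (p - 4)*(p^2 - 2*p - 3) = (p - 4)*(p - 3)*(p + 1)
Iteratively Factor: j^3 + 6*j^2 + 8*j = (j)*(j^2 + 6*j + 8) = j*(j + 2)*(j + 4)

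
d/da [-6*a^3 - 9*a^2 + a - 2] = -18*a^2 - 18*a + 1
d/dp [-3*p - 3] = -3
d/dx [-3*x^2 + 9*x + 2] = 9 - 6*x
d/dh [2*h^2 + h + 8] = 4*h + 1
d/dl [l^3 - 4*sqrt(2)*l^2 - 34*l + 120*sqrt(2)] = 3*l^2 - 8*sqrt(2)*l - 34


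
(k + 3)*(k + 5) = k^2 + 8*k + 15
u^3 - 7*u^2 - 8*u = u*(u - 8)*(u + 1)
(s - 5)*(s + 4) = s^2 - s - 20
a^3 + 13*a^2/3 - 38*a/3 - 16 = (a - 8/3)*(a + 1)*(a + 6)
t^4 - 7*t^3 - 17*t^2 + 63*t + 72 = (t - 8)*(t - 3)*(t + 1)*(t + 3)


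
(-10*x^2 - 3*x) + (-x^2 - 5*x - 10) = -11*x^2 - 8*x - 10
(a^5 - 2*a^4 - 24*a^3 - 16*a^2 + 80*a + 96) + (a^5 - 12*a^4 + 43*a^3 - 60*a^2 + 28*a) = 2*a^5 - 14*a^4 + 19*a^3 - 76*a^2 + 108*a + 96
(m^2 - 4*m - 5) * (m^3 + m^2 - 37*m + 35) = m^5 - 3*m^4 - 46*m^3 + 178*m^2 + 45*m - 175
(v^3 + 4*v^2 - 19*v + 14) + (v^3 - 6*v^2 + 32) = 2*v^3 - 2*v^2 - 19*v + 46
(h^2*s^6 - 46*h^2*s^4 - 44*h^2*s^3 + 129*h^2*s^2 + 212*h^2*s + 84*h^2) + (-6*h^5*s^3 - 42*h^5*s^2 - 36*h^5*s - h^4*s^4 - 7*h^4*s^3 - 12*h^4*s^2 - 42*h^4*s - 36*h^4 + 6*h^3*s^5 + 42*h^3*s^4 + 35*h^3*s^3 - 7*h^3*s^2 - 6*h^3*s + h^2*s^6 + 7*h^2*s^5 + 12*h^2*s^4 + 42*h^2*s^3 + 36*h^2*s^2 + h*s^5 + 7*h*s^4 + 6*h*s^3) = -6*h^5*s^3 - 42*h^5*s^2 - 36*h^5*s - h^4*s^4 - 7*h^4*s^3 - 12*h^4*s^2 - 42*h^4*s - 36*h^4 + 6*h^3*s^5 + 42*h^3*s^4 + 35*h^3*s^3 - 7*h^3*s^2 - 6*h^3*s + 2*h^2*s^6 + 7*h^2*s^5 - 34*h^2*s^4 - 2*h^2*s^3 + 165*h^2*s^2 + 212*h^2*s + 84*h^2 + h*s^5 + 7*h*s^4 + 6*h*s^3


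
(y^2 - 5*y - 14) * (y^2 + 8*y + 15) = y^4 + 3*y^3 - 39*y^2 - 187*y - 210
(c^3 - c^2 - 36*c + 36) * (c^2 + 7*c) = c^5 + 6*c^4 - 43*c^3 - 216*c^2 + 252*c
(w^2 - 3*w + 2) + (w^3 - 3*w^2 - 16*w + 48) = w^3 - 2*w^2 - 19*w + 50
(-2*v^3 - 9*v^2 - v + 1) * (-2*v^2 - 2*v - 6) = 4*v^5 + 22*v^4 + 32*v^3 + 54*v^2 + 4*v - 6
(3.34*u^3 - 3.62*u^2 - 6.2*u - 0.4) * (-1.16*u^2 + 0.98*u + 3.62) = -3.8744*u^5 + 7.4724*u^4 + 15.7352*u^3 - 18.7164*u^2 - 22.836*u - 1.448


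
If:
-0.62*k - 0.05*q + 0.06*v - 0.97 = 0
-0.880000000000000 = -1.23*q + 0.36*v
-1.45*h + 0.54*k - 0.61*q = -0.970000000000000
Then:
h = -0.095878889823381*v - 0.236150374851913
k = 0.0731707317073171*v - 1.62221348019932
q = 0.292682926829268*v + 0.715447154471545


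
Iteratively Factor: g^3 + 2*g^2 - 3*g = (g + 3)*(g^2 - g) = g*(g + 3)*(g - 1)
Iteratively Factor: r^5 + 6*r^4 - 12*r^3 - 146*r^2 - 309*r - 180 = (r + 4)*(r^4 + 2*r^3 - 20*r^2 - 66*r - 45) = (r - 5)*(r + 4)*(r^3 + 7*r^2 + 15*r + 9) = (r - 5)*(r + 1)*(r + 4)*(r^2 + 6*r + 9) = (r - 5)*(r + 1)*(r + 3)*(r + 4)*(r + 3)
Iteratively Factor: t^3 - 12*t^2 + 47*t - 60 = (t - 5)*(t^2 - 7*t + 12) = (t - 5)*(t - 3)*(t - 4)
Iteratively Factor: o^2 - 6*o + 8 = (o - 4)*(o - 2)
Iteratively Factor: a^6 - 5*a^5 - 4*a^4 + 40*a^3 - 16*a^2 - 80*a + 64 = (a + 2)*(a^5 - 7*a^4 + 10*a^3 + 20*a^2 - 56*a + 32) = (a - 2)*(a + 2)*(a^4 - 5*a^3 + 20*a - 16) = (a - 4)*(a - 2)*(a + 2)*(a^3 - a^2 - 4*a + 4) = (a - 4)*(a - 2)*(a + 2)^2*(a^2 - 3*a + 2) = (a - 4)*(a - 2)^2*(a + 2)^2*(a - 1)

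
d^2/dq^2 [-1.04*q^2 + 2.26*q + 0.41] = -2.08000000000000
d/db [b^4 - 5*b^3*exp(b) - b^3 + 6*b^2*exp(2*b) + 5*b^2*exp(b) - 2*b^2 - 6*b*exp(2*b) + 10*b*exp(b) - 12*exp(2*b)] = -5*b^3*exp(b) + 4*b^3 + 12*b^2*exp(2*b) - 10*b^2*exp(b) - 3*b^2 + 20*b*exp(b) - 4*b - 30*exp(2*b) + 10*exp(b)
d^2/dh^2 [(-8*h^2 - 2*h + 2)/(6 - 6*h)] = 8/(3*(h^3 - 3*h^2 + 3*h - 1))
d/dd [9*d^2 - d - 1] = 18*d - 1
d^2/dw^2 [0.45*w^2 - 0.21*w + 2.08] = 0.900000000000000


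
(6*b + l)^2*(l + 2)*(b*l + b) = 36*b^3*l^2 + 108*b^3*l + 72*b^3 + 12*b^2*l^3 + 36*b^2*l^2 + 24*b^2*l + b*l^4 + 3*b*l^3 + 2*b*l^2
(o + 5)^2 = o^2 + 10*o + 25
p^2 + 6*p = p*(p + 6)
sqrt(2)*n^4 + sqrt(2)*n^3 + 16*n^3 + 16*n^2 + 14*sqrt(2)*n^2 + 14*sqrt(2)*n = n*(n + sqrt(2))*(n + 7*sqrt(2))*(sqrt(2)*n + sqrt(2))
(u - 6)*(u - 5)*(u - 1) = u^3 - 12*u^2 + 41*u - 30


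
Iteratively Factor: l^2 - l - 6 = (l + 2)*(l - 3)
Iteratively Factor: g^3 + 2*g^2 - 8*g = (g + 4)*(g^2 - 2*g) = g*(g + 4)*(g - 2)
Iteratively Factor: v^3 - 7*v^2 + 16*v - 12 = (v - 3)*(v^2 - 4*v + 4) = (v - 3)*(v - 2)*(v - 2)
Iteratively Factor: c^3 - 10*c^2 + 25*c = (c)*(c^2 - 10*c + 25) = c*(c - 5)*(c - 5)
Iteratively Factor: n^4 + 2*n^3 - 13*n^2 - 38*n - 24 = (n + 1)*(n^3 + n^2 - 14*n - 24) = (n - 4)*(n + 1)*(n^2 + 5*n + 6) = (n - 4)*(n + 1)*(n + 2)*(n + 3)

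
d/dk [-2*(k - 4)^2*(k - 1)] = 6*(2 - k)*(k - 4)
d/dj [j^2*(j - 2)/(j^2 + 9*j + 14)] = j*(j^3 + 18*j^2 + 24*j - 56)/(j^4 + 18*j^3 + 109*j^2 + 252*j + 196)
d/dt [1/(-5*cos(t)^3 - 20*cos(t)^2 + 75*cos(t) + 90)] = (-3*cos(t)^2 - 8*cos(t) + 15)*sin(t)/(5*(cos(t)^3 + 4*cos(t)^2 - 15*cos(t) - 18)^2)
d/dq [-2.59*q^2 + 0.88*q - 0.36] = 0.88 - 5.18*q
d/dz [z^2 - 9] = 2*z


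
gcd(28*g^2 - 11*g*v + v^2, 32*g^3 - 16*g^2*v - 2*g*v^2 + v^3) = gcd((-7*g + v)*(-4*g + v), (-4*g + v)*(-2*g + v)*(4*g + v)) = -4*g + v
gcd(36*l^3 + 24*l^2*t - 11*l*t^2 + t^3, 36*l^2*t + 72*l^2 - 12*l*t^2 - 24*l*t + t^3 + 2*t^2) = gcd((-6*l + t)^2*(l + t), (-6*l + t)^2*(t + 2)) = 36*l^2 - 12*l*t + t^2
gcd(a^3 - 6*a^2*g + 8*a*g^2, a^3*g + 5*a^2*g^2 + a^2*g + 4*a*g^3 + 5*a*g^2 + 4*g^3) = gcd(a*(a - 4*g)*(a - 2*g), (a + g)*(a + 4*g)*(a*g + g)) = 1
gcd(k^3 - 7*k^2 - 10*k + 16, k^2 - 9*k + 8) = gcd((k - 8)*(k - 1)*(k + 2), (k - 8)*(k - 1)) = k^2 - 9*k + 8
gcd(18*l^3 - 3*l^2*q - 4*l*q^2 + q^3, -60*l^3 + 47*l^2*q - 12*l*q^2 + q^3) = -3*l + q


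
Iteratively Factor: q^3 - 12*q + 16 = (q - 2)*(q^2 + 2*q - 8) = (q - 2)*(q + 4)*(q - 2)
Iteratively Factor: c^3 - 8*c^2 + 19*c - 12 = (c - 3)*(c^2 - 5*c + 4) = (c - 3)*(c - 1)*(c - 4)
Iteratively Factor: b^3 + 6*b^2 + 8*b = (b + 2)*(b^2 + 4*b) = b*(b + 2)*(b + 4)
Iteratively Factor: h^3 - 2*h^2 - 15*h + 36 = (h + 4)*(h^2 - 6*h + 9) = (h - 3)*(h + 4)*(h - 3)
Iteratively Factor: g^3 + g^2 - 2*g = (g + 2)*(g^2 - g) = (g - 1)*(g + 2)*(g)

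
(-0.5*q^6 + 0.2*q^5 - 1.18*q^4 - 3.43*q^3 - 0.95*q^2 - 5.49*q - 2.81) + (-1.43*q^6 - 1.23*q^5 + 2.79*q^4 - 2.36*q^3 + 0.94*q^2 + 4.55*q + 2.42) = -1.93*q^6 - 1.03*q^5 + 1.61*q^4 - 5.79*q^3 - 0.01*q^2 - 0.94*q - 0.39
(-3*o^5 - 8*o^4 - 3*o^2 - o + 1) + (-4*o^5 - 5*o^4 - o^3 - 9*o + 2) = -7*o^5 - 13*o^4 - o^3 - 3*o^2 - 10*o + 3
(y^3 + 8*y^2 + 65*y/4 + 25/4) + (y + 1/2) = y^3 + 8*y^2 + 69*y/4 + 27/4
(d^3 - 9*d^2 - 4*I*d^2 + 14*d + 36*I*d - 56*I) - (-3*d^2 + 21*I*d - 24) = d^3 - 6*d^2 - 4*I*d^2 + 14*d + 15*I*d + 24 - 56*I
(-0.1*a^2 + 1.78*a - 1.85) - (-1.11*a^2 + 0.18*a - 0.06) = 1.01*a^2 + 1.6*a - 1.79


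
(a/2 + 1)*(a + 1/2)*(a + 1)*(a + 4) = a^4/2 + 15*a^3/4 + 35*a^2/4 + 15*a/2 + 2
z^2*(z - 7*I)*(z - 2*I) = z^4 - 9*I*z^3 - 14*z^2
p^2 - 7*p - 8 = (p - 8)*(p + 1)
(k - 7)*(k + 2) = k^2 - 5*k - 14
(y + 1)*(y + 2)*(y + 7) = y^3 + 10*y^2 + 23*y + 14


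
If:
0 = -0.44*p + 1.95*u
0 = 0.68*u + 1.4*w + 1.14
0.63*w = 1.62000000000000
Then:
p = -30.89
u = -6.97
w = 2.57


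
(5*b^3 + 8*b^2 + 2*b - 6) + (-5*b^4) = -5*b^4 + 5*b^3 + 8*b^2 + 2*b - 6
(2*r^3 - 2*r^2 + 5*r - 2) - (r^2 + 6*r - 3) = 2*r^3 - 3*r^2 - r + 1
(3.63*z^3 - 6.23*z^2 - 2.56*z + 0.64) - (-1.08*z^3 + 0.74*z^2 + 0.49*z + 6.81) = 4.71*z^3 - 6.97*z^2 - 3.05*z - 6.17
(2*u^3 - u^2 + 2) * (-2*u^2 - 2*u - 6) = -4*u^5 - 2*u^4 - 10*u^3 + 2*u^2 - 4*u - 12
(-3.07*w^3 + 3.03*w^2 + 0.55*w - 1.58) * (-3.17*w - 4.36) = 9.7319*w^4 + 3.7801*w^3 - 14.9543*w^2 + 2.6106*w + 6.8888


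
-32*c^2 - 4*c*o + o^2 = (-8*c + o)*(4*c + o)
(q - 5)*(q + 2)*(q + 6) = q^3 + 3*q^2 - 28*q - 60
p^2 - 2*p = p*(p - 2)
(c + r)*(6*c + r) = 6*c^2 + 7*c*r + r^2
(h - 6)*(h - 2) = h^2 - 8*h + 12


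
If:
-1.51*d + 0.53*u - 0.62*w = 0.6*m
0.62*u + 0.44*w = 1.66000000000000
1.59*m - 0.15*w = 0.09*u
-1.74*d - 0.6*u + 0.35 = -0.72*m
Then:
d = -0.23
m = 0.24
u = 1.53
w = 1.62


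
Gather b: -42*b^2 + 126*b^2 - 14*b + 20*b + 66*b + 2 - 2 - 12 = 84*b^2 + 72*b - 12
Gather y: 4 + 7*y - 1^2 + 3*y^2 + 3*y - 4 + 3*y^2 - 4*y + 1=6*y^2 + 6*y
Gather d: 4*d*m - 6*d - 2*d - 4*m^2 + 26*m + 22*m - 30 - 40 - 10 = d*(4*m - 8) - 4*m^2 + 48*m - 80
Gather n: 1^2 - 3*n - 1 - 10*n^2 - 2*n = -10*n^2 - 5*n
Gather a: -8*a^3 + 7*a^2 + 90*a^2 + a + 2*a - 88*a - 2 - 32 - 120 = -8*a^3 + 97*a^2 - 85*a - 154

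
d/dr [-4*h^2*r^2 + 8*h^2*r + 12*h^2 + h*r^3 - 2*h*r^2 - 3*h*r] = h*(-8*h*r + 8*h + 3*r^2 - 4*r - 3)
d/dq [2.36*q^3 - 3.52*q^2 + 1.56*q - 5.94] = 7.08*q^2 - 7.04*q + 1.56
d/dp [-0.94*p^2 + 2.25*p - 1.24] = 2.25 - 1.88*p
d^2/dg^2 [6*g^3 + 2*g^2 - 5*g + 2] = 36*g + 4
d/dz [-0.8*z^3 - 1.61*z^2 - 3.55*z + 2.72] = -2.4*z^2 - 3.22*z - 3.55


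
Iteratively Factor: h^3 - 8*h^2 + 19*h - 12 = (h - 3)*(h^2 - 5*h + 4) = (h - 4)*(h - 3)*(h - 1)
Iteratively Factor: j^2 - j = (j - 1)*(j)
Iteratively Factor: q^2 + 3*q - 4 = (q + 4)*(q - 1)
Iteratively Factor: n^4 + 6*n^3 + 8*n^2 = (n + 4)*(n^3 + 2*n^2) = n*(n + 4)*(n^2 + 2*n) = n^2*(n + 4)*(n + 2)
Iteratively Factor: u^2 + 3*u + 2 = (u + 1)*(u + 2)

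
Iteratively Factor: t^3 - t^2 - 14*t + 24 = (t + 4)*(t^2 - 5*t + 6) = (t - 3)*(t + 4)*(t - 2)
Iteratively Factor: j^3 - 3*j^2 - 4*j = (j + 1)*(j^2 - 4*j) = j*(j + 1)*(j - 4)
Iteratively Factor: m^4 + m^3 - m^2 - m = (m + 1)*(m^3 - m) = (m - 1)*(m + 1)*(m^2 + m) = m*(m - 1)*(m + 1)*(m + 1)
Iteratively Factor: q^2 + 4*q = (q)*(q + 4)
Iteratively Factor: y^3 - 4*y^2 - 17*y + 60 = (y - 5)*(y^2 + y - 12) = (y - 5)*(y + 4)*(y - 3)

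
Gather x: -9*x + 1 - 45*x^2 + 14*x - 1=-45*x^2 + 5*x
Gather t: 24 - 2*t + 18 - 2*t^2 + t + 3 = -2*t^2 - t + 45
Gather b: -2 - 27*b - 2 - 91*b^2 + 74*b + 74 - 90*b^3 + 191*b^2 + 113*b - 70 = -90*b^3 + 100*b^2 + 160*b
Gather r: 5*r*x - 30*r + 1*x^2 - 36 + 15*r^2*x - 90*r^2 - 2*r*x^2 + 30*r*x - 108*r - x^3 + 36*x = r^2*(15*x - 90) + r*(-2*x^2 + 35*x - 138) - x^3 + x^2 + 36*x - 36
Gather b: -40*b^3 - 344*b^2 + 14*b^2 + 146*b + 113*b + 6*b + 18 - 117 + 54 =-40*b^3 - 330*b^2 + 265*b - 45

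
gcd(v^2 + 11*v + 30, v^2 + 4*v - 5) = v + 5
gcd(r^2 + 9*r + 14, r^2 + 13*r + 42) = r + 7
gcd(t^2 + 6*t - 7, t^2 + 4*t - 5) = t - 1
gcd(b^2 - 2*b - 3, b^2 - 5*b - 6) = b + 1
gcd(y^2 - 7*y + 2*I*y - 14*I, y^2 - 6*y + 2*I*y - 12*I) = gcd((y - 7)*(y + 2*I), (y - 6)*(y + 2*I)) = y + 2*I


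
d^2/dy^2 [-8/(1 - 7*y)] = 784/(7*y - 1)^3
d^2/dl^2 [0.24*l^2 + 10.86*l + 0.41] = 0.480000000000000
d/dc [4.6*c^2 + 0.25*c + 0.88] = 9.2*c + 0.25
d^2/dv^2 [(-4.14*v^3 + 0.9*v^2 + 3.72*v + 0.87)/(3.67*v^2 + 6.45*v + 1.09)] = (-5.6843418860808e-14*v^5 + 2.27373675443232e-13*v^4 - 253.7463*v^3 - 125.931582*v^2 + 4.76613000000003*v + 15.259488)/(49.430863*v^6 + 260.623215*v^5 + 502.086828*v^4 + 423.147735*v^3 + 149.121156*v^2 + 22.989735*v + 1.295029)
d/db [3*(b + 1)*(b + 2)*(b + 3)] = 9*b^2 + 36*b + 33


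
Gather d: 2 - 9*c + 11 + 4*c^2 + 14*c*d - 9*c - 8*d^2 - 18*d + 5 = 4*c^2 - 18*c - 8*d^2 + d*(14*c - 18) + 18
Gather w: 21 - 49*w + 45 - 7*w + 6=72 - 56*w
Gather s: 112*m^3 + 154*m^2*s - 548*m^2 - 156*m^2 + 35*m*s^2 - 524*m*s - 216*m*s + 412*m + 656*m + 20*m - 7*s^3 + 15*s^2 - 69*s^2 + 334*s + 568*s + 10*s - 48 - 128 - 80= 112*m^3 - 704*m^2 + 1088*m - 7*s^3 + s^2*(35*m - 54) + s*(154*m^2 - 740*m + 912) - 256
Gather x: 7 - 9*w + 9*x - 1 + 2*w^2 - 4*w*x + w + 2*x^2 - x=2*w^2 - 8*w + 2*x^2 + x*(8 - 4*w) + 6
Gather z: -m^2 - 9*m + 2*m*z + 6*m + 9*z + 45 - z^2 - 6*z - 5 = -m^2 - 3*m - z^2 + z*(2*m + 3) + 40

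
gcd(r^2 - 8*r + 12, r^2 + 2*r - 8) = r - 2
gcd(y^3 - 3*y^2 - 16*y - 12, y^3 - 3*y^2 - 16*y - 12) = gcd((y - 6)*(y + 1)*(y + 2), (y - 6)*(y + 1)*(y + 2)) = y^3 - 3*y^2 - 16*y - 12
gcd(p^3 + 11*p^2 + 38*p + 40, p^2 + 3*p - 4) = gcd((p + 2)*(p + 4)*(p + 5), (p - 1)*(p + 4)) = p + 4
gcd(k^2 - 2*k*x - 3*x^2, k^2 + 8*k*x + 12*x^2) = 1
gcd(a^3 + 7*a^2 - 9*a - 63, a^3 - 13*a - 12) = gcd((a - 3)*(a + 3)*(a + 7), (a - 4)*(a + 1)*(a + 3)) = a + 3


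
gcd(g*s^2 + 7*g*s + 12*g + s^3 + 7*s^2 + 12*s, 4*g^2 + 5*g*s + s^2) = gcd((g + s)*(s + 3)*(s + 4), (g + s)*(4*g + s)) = g + s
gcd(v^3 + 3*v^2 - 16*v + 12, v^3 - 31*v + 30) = v^2 + 5*v - 6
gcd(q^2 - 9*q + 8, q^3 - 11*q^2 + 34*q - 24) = q - 1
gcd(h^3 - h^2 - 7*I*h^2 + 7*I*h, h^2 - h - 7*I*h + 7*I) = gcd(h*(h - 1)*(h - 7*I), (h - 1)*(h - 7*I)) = h^2 + h*(-1 - 7*I) + 7*I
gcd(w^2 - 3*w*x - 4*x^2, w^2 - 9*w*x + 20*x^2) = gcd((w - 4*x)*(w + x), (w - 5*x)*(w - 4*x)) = -w + 4*x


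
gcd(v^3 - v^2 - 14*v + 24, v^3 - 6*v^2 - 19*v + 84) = v^2 + v - 12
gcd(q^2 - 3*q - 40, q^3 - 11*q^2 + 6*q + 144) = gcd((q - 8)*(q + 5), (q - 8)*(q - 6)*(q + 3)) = q - 8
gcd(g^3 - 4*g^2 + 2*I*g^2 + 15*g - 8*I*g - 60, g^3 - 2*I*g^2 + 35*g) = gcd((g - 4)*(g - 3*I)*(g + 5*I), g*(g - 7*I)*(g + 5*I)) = g + 5*I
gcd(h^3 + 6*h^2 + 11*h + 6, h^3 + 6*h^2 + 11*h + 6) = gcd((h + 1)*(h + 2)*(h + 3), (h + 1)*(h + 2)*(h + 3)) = h^3 + 6*h^2 + 11*h + 6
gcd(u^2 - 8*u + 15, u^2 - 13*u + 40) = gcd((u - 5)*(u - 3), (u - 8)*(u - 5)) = u - 5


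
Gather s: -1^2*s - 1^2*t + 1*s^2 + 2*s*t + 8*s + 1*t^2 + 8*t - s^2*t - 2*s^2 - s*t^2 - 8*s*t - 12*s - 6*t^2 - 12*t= s^2*(-t - 1) + s*(-t^2 - 6*t - 5) - 5*t^2 - 5*t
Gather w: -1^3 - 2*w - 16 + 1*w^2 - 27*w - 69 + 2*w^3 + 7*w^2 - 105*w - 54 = 2*w^3 + 8*w^2 - 134*w - 140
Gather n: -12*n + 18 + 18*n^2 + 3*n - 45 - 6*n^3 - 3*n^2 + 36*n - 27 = -6*n^3 + 15*n^2 + 27*n - 54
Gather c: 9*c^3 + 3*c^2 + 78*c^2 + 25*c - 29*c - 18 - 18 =9*c^3 + 81*c^2 - 4*c - 36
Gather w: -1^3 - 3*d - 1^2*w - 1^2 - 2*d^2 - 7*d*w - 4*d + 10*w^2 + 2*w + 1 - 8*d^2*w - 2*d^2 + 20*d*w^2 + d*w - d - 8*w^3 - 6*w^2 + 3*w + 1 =-4*d^2 - 8*d - 8*w^3 + w^2*(20*d + 4) + w*(-8*d^2 - 6*d + 4)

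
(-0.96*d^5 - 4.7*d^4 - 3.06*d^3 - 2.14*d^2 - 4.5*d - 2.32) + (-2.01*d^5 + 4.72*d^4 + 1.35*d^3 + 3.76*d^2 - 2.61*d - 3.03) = -2.97*d^5 + 0.0199999999999996*d^4 - 1.71*d^3 + 1.62*d^2 - 7.11*d - 5.35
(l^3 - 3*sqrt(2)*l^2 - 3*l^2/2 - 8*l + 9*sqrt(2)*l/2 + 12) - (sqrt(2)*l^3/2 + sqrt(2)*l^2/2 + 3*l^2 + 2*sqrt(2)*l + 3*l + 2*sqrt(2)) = -sqrt(2)*l^3/2 + l^3 - 7*sqrt(2)*l^2/2 - 9*l^2/2 - 11*l + 5*sqrt(2)*l/2 - 2*sqrt(2) + 12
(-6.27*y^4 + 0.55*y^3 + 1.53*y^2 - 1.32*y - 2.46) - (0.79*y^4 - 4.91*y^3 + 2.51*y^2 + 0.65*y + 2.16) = -7.06*y^4 + 5.46*y^3 - 0.98*y^2 - 1.97*y - 4.62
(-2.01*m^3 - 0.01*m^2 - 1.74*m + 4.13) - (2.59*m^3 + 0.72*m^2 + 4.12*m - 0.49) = -4.6*m^3 - 0.73*m^2 - 5.86*m + 4.62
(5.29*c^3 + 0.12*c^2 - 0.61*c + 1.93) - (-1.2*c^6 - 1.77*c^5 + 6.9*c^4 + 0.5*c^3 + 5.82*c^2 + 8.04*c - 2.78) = 1.2*c^6 + 1.77*c^5 - 6.9*c^4 + 4.79*c^3 - 5.7*c^2 - 8.65*c + 4.71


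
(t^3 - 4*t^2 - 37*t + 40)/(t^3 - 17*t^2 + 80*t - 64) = (t + 5)/(t - 8)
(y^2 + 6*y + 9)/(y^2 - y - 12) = (y + 3)/(y - 4)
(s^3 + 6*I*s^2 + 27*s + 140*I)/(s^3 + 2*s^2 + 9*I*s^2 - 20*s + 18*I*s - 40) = (s^2 + 2*I*s + 35)/(s^2 + s*(2 + 5*I) + 10*I)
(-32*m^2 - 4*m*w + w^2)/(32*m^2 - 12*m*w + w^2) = (4*m + w)/(-4*m + w)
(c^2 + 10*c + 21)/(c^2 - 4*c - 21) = (c + 7)/(c - 7)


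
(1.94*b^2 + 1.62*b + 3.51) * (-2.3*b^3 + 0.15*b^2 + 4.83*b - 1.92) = -4.462*b^5 - 3.435*b^4 + 1.5402*b^3 + 4.6263*b^2 + 13.8429*b - 6.7392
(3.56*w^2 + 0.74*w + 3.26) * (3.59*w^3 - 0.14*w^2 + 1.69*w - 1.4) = 12.7804*w^5 + 2.1582*w^4 + 17.6162*w^3 - 4.1898*w^2 + 4.4734*w - 4.564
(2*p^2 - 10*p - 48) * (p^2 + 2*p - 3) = 2*p^4 - 6*p^3 - 74*p^2 - 66*p + 144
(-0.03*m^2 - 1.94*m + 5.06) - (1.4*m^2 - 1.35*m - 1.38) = -1.43*m^2 - 0.59*m + 6.44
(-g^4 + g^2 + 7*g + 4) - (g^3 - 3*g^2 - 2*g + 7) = -g^4 - g^3 + 4*g^2 + 9*g - 3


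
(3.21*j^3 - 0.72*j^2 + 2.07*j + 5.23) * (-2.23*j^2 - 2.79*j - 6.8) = -7.1583*j^5 - 7.3503*j^4 - 24.4353*j^3 - 12.5422*j^2 - 28.6677*j - 35.564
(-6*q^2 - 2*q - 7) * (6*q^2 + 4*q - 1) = -36*q^4 - 36*q^3 - 44*q^2 - 26*q + 7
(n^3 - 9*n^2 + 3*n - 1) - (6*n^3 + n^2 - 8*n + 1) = -5*n^3 - 10*n^2 + 11*n - 2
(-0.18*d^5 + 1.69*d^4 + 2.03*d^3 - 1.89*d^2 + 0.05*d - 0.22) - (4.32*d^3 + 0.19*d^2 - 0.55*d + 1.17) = -0.18*d^5 + 1.69*d^4 - 2.29*d^3 - 2.08*d^2 + 0.6*d - 1.39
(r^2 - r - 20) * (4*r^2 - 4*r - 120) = 4*r^4 - 8*r^3 - 196*r^2 + 200*r + 2400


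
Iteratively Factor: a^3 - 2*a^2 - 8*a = (a + 2)*(a^2 - 4*a) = a*(a + 2)*(a - 4)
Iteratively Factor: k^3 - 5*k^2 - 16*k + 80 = (k + 4)*(k^2 - 9*k + 20) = (k - 4)*(k + 4)*(k - 5)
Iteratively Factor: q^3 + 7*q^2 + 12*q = (q + 4)*(q^2 + 3*q) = q*(q + 4)*(q + 3)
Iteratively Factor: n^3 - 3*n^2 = (n)*(n^2 - 3*n) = n*(n - 3)*(n)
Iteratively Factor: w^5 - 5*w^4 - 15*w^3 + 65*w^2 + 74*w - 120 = (w + 3)*(w^4 - 8*w^3 + 9*w^2 + 38*w - 40) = (w + 2)*(w + 3)*(w^3 - 10*w^2 + 29*w - 20) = (w - 1)*(w + 2)*(w + 3)*(w^2 - 9*w + 20) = (w - 4)*(w - 1)*(w + 2)*(w + 3)*(w - 5)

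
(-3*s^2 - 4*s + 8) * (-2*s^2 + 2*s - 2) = 6*s^4 + 2*s^3 - 18*s^2 + 24*s - 16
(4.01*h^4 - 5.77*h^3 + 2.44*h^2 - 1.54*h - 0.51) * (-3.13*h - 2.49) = -12.5513*h^5 + 8.0752*h^4 + 6.7301*h^3 - 1.2554*h^2 + 5.4309*h + 1.2699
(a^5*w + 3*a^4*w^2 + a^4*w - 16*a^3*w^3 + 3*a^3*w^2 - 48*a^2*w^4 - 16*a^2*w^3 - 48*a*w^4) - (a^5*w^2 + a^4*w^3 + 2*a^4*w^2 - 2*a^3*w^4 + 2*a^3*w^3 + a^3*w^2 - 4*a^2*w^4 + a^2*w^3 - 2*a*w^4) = -a^5*w^2 + a^5*w - a^4*w^3 + a^4*w^2 + a^4*w + 2*a^3*w^4 - 18*a^3*w^3 + 2*a^3*w^2 - 44*a^2*w^4 - 17*a^2*w^3 - 46*a*w^4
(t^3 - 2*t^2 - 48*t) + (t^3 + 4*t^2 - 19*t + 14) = 2*t^3 + 2*t^2 - 67*t + 14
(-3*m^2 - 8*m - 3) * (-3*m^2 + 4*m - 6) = 9*m^4 + 12*m^3 - 5*m^2 + 36*m + 18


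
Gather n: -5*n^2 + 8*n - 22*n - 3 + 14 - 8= -5*n^2 - 14*n + 3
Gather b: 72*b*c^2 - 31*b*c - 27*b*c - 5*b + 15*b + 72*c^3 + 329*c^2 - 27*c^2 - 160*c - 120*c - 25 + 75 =b*(72*c^2 - 58*c + 10) + 72*c^3 + 302*c^2 - 280*c + 50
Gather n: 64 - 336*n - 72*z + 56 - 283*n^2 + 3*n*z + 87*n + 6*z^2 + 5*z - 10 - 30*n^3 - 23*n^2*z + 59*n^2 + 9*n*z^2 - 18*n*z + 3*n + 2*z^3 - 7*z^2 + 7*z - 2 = -30*n^3 + n^2*(-23*z - 224) + n*(9*z^2 - 15*z - 246) + 2*z^3 - z^2 - 60*z + 108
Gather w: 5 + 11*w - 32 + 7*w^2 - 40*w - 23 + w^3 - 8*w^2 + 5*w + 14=w^3 - w^2 - 24*w - 36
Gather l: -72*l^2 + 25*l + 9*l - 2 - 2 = -72*l^2 + 34*l - 4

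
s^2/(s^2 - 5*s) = s/(s - 5)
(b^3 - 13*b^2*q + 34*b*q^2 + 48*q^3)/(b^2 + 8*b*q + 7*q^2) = (b^2 - 14*b*q + 48*q^2)/(b + 7*q)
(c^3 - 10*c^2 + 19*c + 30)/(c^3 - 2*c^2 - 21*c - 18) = (c - 5)/(c + 3)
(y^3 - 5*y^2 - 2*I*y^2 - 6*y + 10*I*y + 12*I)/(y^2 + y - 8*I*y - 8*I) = (y^2 - 2*y*(3 + I) + 12*I)/(y - 8*I)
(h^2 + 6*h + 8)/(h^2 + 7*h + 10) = (h + 4)/(h + 5)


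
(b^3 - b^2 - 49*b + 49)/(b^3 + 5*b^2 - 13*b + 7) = (b - 7)/(b - 1)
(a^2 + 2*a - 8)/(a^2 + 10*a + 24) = (a - 2)/(a + 6)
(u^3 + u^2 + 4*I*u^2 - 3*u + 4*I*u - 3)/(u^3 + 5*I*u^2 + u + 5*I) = (u^2 + u*(1 + 3*I) + 3*I)/(u^2 + 4*I*u + 5)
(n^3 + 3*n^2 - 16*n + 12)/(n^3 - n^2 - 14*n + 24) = (n^2 + 5*n - 6)/(n^2 + n - 12)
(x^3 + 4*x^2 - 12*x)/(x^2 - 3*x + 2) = x*(x + 6)/(x - 1)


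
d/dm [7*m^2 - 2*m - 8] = 14*m - 2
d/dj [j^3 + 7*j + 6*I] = 3*j^2 + 7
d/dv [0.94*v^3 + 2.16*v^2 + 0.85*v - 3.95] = 2.82*v^2 + 4.32*v + 0.85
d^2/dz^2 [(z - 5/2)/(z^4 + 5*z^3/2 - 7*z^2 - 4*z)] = 4*(24*z^7 - 20*z^6 - 384*z^5 + 93*z^4 + 1716*z^3 - 1170*z^2 - 840*z - 160)/(z^3*(8*z^9 + 60*z^8 - 18*z^7 - 811*z^6 - 354*z^5 + 3684*z^4 + 1000*z^3 - 3744*z^2 - 2688*z - 512))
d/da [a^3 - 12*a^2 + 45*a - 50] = 3*a^2 - 24*a + 45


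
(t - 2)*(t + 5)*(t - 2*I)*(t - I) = t^4 + 3*t^3 - 3*I*t^3 - 12*t^2 - 9*I*t^2 - 6*t + 30*I*t + 20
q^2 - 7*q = q*(q - 7)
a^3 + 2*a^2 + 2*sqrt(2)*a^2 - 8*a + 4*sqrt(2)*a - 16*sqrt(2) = (a - 2)*(a + 4)*(a + 2*sqrt(2))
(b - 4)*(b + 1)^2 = b^3 - 2*b^2 - 7*b - 4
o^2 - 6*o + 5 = (o - 5)*(o - 1)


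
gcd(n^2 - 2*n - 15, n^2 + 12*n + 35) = 1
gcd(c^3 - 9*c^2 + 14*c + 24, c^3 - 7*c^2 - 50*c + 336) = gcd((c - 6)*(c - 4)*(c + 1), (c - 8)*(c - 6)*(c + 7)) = c - 6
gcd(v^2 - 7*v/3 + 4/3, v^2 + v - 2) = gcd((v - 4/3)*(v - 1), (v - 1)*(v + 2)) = v - 1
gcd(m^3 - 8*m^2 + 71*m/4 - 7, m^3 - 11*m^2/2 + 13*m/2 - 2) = m^2 - 9*m/2 + 2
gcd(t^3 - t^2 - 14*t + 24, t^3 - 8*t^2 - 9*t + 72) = t - 3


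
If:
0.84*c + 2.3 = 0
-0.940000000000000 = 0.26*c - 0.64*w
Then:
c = -2.74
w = 0.36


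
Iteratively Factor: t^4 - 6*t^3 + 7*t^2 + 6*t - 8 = (t - 1)*(t^3 - 5*t^2 + 2*t + 8) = (t - 4)*(t - 1)*(t^2 - t - 2) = (t - 4)*(t - 2)*(t - 1)*(t + 1)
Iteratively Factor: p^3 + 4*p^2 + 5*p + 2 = (p + 2)*(p^2 + 2*p + 1) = (p + 1)*(p + 2)*(p + 1)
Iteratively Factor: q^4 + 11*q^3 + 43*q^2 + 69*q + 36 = (q + 4)*(q^3 + 7*q^2 + 15*q + 9) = (q + 3)*(q + 4)*(q^2 + 4*q + 3) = (q + 3)^2*(q + 4)*(q + 1)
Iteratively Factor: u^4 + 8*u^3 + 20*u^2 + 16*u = (u + 2)*(u^3 + 6*u^2 + 8*u) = (u + 2)*(u + 4)*(u^2 + 2*u) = (u + 2)^2*(u + 4)*(u)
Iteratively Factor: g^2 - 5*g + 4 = (g - 4)*(g - 1)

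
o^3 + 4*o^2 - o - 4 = (o - 1)*(o + 1)*(o + 4)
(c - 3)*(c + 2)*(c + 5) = c^3 + 4*c^2 - 11*c - 30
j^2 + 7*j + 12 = (j + 3)*(j + 4)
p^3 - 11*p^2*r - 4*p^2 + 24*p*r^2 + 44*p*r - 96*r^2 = (p - 4)*(p - 8*r)*(p - 3*r)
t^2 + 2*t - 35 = (t - 5)*(t + 7)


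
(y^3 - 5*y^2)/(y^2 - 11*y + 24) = y^2*(y - 5)/(y^2 - 11*y + 24)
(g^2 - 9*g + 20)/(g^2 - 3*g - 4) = (g - 5)/(g + 1)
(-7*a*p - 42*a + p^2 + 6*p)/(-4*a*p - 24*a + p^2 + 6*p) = (-7*a + p)/(-4*a + p)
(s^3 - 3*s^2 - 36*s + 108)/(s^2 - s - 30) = (s^2 + 3*s - 18)/(s + 5)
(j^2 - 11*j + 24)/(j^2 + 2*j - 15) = (j - 8)/(j + 5)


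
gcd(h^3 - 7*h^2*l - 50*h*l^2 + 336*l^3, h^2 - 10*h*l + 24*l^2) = h - 6*l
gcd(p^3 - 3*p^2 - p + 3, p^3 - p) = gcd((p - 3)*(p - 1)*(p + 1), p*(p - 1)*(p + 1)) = p^2 - 1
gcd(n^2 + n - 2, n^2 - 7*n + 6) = n - 1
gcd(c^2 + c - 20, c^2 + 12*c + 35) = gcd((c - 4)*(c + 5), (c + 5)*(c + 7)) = c + 5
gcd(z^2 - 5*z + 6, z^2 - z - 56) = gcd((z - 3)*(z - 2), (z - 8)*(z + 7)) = 1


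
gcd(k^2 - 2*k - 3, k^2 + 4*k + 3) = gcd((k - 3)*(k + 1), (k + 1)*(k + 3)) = k + 1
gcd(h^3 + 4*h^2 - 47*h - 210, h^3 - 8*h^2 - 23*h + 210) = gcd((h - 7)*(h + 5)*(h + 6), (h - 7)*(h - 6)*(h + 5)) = h^2 - 2*h - 35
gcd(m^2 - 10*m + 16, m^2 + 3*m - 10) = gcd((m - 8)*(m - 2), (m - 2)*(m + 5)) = m - 2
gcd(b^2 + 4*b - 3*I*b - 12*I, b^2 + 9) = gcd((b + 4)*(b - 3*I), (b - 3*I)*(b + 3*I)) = b - 3*I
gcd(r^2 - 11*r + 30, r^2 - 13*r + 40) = r - 5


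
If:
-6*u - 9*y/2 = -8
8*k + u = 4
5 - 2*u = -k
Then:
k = 3/17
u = 44/17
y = -256/153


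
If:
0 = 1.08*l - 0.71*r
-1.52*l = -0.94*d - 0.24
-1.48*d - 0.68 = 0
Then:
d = -0.46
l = -0.13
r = -0.19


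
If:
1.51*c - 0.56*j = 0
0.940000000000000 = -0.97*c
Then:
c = -0.97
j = -2.61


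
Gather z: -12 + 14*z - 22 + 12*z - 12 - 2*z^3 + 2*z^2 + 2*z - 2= -2*z^3 + 2*z^2 + 28*z - 48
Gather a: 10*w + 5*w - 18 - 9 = 15*w - 27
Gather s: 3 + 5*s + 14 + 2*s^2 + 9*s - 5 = 2*s^2 + 14*s + 12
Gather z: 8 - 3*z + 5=13 - 3*z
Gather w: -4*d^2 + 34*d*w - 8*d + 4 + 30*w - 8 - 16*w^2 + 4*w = -4*d^2 - 8*d - 16*w^2 + w*(34*d + 34) - 4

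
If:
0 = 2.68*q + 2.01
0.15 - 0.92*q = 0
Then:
No Solution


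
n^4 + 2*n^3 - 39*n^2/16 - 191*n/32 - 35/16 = (n - 7/4)*(n + 1/2)*(n + 5/4)*(n + 2)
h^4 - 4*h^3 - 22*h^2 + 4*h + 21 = (h - 7)*(h - 1)*(h + 1)*(h + 3)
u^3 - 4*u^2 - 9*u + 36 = (u - 4)*(u - 3)*(u + 3)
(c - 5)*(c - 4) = c^2 - 9*c + 20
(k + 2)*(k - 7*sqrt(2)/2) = k^2 - 7*sqrt(2)*k/2 + 2*k - 7*sqrt(2)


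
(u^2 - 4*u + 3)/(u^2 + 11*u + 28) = (u^2 - 4*u + 3)/(u^2 + 11*u + 28)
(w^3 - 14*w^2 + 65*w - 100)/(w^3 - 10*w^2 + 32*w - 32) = (w^2 - 10*w + 25)/(w^2 - 6*w + 8)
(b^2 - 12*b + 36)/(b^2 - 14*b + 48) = (b - 6)/(b - 8)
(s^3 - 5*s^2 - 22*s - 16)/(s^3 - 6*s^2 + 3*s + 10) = (s^2 - 6*s - 16)/(s^2 - 7*s + 10)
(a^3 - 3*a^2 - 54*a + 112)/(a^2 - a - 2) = (a^2 - a - 56)/(a + 1)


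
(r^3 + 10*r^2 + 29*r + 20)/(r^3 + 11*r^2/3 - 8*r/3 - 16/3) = 3*(r + 5)/(3*r - 4)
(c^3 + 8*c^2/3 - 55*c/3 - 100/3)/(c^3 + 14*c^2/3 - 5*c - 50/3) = (c - 4)/(c - 2)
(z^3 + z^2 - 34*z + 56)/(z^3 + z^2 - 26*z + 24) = (z^2 + 5*z - 14)/(z^2 + 5*z - 6)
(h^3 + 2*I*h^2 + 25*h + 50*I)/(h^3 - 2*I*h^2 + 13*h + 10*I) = (h + 5*I)/(h + I)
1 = 1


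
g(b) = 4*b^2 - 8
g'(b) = 8*b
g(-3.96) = 54.73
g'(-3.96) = -31.68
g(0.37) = -7.45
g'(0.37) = 2.96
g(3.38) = 37.70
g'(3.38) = 27.04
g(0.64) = -6.36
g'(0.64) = 5.12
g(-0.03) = -8.00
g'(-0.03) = -0.24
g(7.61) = 223.65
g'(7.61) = 60.88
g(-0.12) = -7.94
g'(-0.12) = -0.96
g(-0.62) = -6.46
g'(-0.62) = -4.96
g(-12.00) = 568.00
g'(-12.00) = -96.00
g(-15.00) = 892.00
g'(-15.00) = -120.00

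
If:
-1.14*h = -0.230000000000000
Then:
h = 0.20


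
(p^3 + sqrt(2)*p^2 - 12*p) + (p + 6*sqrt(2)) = p^3 + sqrt(2)*p^2 - 11*p + 6*sqrt(2)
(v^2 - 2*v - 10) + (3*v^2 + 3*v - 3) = 4*v^2 + v - 13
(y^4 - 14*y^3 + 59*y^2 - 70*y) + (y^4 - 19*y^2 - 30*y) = 2*y^4 - 14*y^3 + 40*y^2 - 100*y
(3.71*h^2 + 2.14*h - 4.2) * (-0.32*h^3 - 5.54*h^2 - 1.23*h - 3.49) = -1.1872*h^5 - 21.2382*h^4 - 15.0749*h^3 + 7.6879*h^2 - 2.3026*h + 14.658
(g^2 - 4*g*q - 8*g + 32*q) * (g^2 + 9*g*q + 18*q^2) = g^4 + 5*g^3*q - 8*g^3 - 18*g^2*q^2 - 40*g^2*q - 72*g*q^3 + 144*g*q^2 + 576*q^3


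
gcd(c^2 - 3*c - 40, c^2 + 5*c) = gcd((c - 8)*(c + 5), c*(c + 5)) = c + 5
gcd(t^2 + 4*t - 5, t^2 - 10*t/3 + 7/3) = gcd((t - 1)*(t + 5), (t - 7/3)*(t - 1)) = t - 1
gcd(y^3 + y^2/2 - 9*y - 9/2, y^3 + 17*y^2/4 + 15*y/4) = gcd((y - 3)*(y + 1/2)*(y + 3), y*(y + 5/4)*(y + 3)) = y + 3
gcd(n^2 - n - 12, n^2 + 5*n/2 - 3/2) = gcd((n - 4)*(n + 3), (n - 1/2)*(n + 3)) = n + 3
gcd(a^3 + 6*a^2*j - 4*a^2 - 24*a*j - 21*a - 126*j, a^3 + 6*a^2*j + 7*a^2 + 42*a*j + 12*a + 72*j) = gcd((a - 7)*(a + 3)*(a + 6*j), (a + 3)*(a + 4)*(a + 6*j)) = a^2 + 6*a*j + 3*a + 18*j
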